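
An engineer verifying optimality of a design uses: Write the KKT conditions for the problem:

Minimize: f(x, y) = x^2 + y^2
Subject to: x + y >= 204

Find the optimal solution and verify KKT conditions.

KKT conditions for min x^2 + y^2 s.t. x + y >= 204:
Stationarity: 2x = mu, 2y = mu
So x = y = mu/2.
Complementary slackness: mu*(x + y - 204) = 0
Primal feasibility: x + y >= 204; dual feasibility: mu >= 0
If mu = 0 then x = y = 0, but 0 + 0 < 204 is infeasible, so the constraint is active.
Constraint active: x + y = 2*(mu/2) = 204 => mu = 204
x = y = 102, f = 20808
Verify: stationarity 2*102 = 204 = mu; primal 102 + 102 = 204 >= 204; dual mu = 204 >= 0; complementary slackness 204*(204 - 204) = 0. All KKT conditions hold.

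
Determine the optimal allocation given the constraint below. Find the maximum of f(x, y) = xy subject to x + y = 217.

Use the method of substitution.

Substitute y = 217 - x into f(x,y) = xy:
g(x) = x(217 - x) = 217x - x^2
g'(x) = 217 - 2x = 0  =>  x = 217/2
y = 217 - 217/2 = 217/2
Maximum value = (217/2) * (217/2) = 47089/4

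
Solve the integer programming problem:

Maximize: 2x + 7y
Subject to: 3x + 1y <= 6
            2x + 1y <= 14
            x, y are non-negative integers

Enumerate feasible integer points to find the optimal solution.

Constraint 1: 3x + 1y <= 6
Constraint 2: 2x + 1y <= 14
Feasible x range (need y >= 0): 0 <= x <= min(6/3, 14/2) => x in {0, ..., 2}.
Enumerate feasible integer points row by row (the coefficient of y is 7 > 0, so for each x the largest feasible y gives the best value):
  x = 0: y <= min((6 - 3*0)/1, (14 - 2*0)/1) => y in {0, ..., 6}; best 2*0 + 7*6 = 42
  x = 1: y <= min((6 - 3*1)/1, (14 - 2*1)/1) => y in {0, ..., 3}; best 2*1 + 7*3 = 23
  x = 2: y <= min((6 - 3*2)/1, (14 - 2*2)/1) => y in {0}; best 2*2 + 7*0 = 4
The maximum 2x + 7y = 42 is achieved at x = 0, y = 6.
Check: 3*0 + 1*6 = 6 <= 6 and 2*0 + 1*6 = 6 <= 14.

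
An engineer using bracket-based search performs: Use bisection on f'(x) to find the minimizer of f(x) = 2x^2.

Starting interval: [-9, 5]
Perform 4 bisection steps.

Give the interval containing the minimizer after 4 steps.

Finding critical point of f(x) = 2x^2 using bisection on f'(x) = 4x + 0.
f'(x) = 0 when x = 0.
Starting interval: [-9, 5]
Step 1: mid = -2, f'(mid) = -8, new interval = [-2, 5]
Step 2: mid = 3/2, f'(mid) = 6, new interval = [-2, 3/2]
Step 3: mid = -1/4, f'(mid) = -1, new interval = [-1/4, 3/2]
Step 4: mid = 5/8, f'(mid) = 5/2, new interval = [-1/4, 5/8]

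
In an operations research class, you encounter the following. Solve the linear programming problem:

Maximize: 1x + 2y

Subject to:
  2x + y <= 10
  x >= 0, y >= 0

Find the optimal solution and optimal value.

The feasible region has vertices at [(0, 0), (5, 0), (0, 10)].
Checking objective 1x + 2y at each vertex:
  (0, 0): 1*0 + 2*0 = 0
  (5, 0): 1*5 + 2*0 = 5
  (0, 10): 1*0 + 2*10 = 20
Maximum is 20 at (0, 10).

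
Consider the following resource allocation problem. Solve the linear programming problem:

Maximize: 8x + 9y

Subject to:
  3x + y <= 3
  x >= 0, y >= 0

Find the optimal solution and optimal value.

The feasible region has vertices at [(0, 0), (1, 0), (0, 3)].
Checking objective 8x + 9y at each vertex:
  (0, 0): 8*0 + 9*0 = 0
  (1, 0): 8*1 + 9*0 = 8
  (0, 3): 8*0 + 9*3 = 27
Maximum is 27 at (0, 3).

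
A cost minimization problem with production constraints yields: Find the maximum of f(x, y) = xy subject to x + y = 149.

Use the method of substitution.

Substitute y = 149 - x into f(x,y) = xy:
g(x) = x(149 - x) = 149x - x^2
g'(x) = 149 - 2x = 0  =>  x = 149/2
y = 149 - 149/2 = 149/2
Maximum value = (149/2) * (149/2) = 22201/4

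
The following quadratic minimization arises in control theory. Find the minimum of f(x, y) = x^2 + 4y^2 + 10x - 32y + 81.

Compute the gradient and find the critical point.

f(x,y) = x^2 + 4y^2 + 10x - 32y + 81
df/dx = 2x + (10) = 0  =>  x = -5
df/dy = 8y + (-32) = 0  =>  y = 4
f(-5, 4) = 1*(-5)^2 + 4*(4)^2 + 10*(-5) + -32*(4) + 81 = -8
Hessian is diagonal with entries 2, 8 > 0, so this is a minimum.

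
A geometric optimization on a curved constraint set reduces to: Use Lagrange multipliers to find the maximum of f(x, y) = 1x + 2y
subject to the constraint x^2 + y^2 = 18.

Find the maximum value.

Set up Lagrange conditions: grad f = lambda * grad g
  1 = 2*lambda*x
  2 = 2*lambda*y
From these: x/y = 1/2, so x = 1t, y = 2t for some t.
Substitute into constraint: (1t)^2 + (2t)^2 = 18
  t^2 * 5 = 18
  t = sqrt(18/5)
Maximum = 1*x + 2*y = (1^2 + 2^2)*t = 5 * sqrt(18/5) = sqrt(90)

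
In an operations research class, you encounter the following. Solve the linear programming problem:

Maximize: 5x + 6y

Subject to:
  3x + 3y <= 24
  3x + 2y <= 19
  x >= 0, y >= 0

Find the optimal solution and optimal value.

Feasible vertices: (0, 0), (0, 8), (3, 5), (19/3, 0)
Objective 5x + 6y at each:
  (0, 0): 0
  (0, 8): 48
  (3, 5): 45
  (19/3, 0): 95/3
Maximum is 48 at (0, 8).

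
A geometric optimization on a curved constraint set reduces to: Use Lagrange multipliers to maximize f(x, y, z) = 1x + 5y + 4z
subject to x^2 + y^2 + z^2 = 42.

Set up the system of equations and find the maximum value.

Lagrange conditions: 1 = 2*lambda*x, 5 = 2*lambda*y, 4 = 2*lambda*z
So x:1 = y:5 = z:4, i.e. x = 1t, y = 5t, z = 4t
Constraint: t^2*(1^2 + 5^2 + 4^2) = 42
  t^2 * 42 = 42  =>  t = sqrt(1)
Maximum = 1*1t + 5*5t + 4*4t = 42*sqrt(1) = 42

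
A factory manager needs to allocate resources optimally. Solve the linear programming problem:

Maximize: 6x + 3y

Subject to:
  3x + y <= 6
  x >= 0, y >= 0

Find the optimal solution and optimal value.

The feasible region has vertices at [(0, 0), (2, 0), (0, 6)].
Checking objective 6x + 3y at each vertex:
  (0, 0): 6*0 + 3*0 = 0
  (2, 0): 6*2 + 3*0 = 12
  (0, 6): 6*0 + 3*6 = 18
Maximum is 18 at (0, 6).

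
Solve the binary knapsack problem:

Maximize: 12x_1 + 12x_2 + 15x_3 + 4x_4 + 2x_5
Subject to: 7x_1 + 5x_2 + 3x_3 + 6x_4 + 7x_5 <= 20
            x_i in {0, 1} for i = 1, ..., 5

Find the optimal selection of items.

Items: item 1 (v=12, w=7), item 2 (v=12, w=5), item 3 (v=15, w=3), item 4 (v=4, w=6), item 5 (v=2, w=7)
Capacity: 20
Checking all 32 subsets (w = total weight, v = total value):
  {}: w = 0, v = 0
  {1}: w = 7, v = 12
  {2}: w = 5, v = 12
  {3}: w = 3, v = 15
  {4}: w = 6, v = 4
  {5}: w = 7, v = 2
  {1, 2}: w = 12, v = 24
  {1, 3}: w = 10, v = 27
  {1, 4}: w = 13, v = 16
  {1, 5}: w = 14, v = 14
  {2, 3}: w = 8, v = 27
  {2, 4}: w = 11, v = 16
  {2, 5}: w = 12, v = 14
  {3, 4}: w = 9, v = 19
  {3, 5}: w = 10, v = 17
  {4, 5}: w = 13, v = 6
  {1, 2, 3}: w = 15, v = 39
  {1, 2, 4}: w = 18, v = 28
  {1, 2, 5}: w = 19, v = 26
  {1, 3, 4}: w = 16, v = 31
  {1, 3, 5}: w = 17, v = 29
  {1, 4, 5}: w = 20, v = 18
  {2, 3, 4}: w = 14, v = 31
  {2, 3, 5}: w = 15, v = 29
  {2, 4, 5}: w = 18, v = 18
  {3, 4, 5}: w = 16, v = 21
  {1, 2, 3, 4}: w = 21 > 20, infeasible
  {1, 2, 3, 5}: w = 22 > 20, infeasible
  {1, 2, 4, 5}: w = 25 > 20, infeasible
  {1, 3, 4, 5}: w = 23 > 20, infeasible
  {2, 3, 4, 5}: w = 21 > 20, infeasible
  {1, 2, 3, 4, 5}: w = 28 > 20, infeasible
Best feasible subset: items [1, 2, 3]
Total weight: 15 <= 20, total value: 39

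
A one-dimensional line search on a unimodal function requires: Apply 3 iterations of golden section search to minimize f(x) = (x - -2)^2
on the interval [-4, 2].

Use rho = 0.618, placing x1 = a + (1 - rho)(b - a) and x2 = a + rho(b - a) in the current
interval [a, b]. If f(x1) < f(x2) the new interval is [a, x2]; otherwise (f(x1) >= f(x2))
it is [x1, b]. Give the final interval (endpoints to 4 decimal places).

Golden section search for min of f(x) = (x - -2)^2 on [-4, 2].
Each step: x1 = a + (1 - rho)(b - a), x2 = a + rho(b - a); if f(x1) < f(x2) keep [a, x2], otherwise keep [x1, b].
Step 1: [-4.0000, 2.0000], x1=-1.7080 (f=0.0853), x2=-0.2920 (f=2.9173); f(x1) < f(x2) => keep [-4.0000, -0.2920]
Step 2: [-4.0000, -0.2920], x1=-2.5835 (f=0.3405), x2=-1.7085 (f=0.0850); f(x1) > f(x2) => keep [-2.5835, -0.2920]
Step 3: [-2.5835, -0.2920], x1=-1.7082 (f=0.0852), x2=-1.1674 (f=0.6933); f(x1) < f(x2) => keep [-2.5835, -1.1674]
Final interval: [-2.5835, -1.1674]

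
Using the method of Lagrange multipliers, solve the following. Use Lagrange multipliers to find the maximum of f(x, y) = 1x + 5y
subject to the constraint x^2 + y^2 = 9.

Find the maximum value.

Set up Lagrange conditions: grad f = lambda * grad g
  1 = 2*lambda*x
  5 = 2*lambda*y
From these: x/y = 1/5, so x = 1t, y = 5t for some t.
Substitute into constraint: (1t)^2 + (5t)^2 = 9
  t^2 * 26 = 9
  t = sqrt(9/26)
Maximum = 1*x + 5*y = (1^2 + 5^2)*t = 26 * sqrt(9/26) = sqrt(234)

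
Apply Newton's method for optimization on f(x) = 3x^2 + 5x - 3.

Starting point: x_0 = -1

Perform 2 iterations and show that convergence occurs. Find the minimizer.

f(x) = 3x^2 + 5x - 3, f'(x) = 6x + (5), f''(x) = 6
Step 1: f'(-1) = -1, x_1 = -1 - -1/6 = -5/6
Step 2: f'(-5/6) = 0, x_2 = -5/6 (converged)
Newton's method converges in 1 step for quadratics.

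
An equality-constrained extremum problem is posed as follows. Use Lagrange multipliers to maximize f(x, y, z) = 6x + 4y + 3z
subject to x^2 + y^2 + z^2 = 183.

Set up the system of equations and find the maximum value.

Lagrange conditions: 6 = 2*lambda*x, 4 = 2*lambda*y, 3 = 2*lambda*z
So x:6 = y:4 = z:3, i.e. x = 6t, y = 4t, z = 3t
Constraint: t^2*(6^2 + 4^2 + 3^2) = 183
  t^2 * 61 = 183  =>  t = sqrt(3)
Maximum = 6*6t + 4*4t + 3*3t = 61*sqrt(3) = sqrt(11163)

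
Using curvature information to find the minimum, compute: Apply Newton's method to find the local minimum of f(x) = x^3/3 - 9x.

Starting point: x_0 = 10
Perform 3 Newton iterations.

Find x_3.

f(x) = x^3/3 - 9x
f'(x) = x^2 - 9, f''(x) = 2x
Newton update: x_{n+1} = x_n - (x_n^2 - 9)/(2*x_n)
Step 1: x_0 = 10, f'=91, f''=20, x_1 = 109/20
Step 2: x_1 = 109/20, f'=8281/400, f''=109/10, x_2 = 15481/4360
Step 3: x_2 = 15481/4360, f'=68574961/19009600, f''=15481/2180, x_3 = 410747761/134994320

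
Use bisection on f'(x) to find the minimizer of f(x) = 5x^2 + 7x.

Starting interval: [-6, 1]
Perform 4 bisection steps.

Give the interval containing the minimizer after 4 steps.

Finding critical point of f(x) = 5x^2 + 7x using bisection on f'(x) = 10x + 7.
f'(x) = 0 when x = -7/10.
Starting interval: [-6, 1]
Step 1: mid = -5/2, f'(mid) = -18, new interval = [-5/2, 1]
Step 2: mid = -3/4, f'(mid) = -1/2, new interval = [-3/4, 1]
Step 3: mid = 1/8, f'(mid) = 33/4, new interval = [-3/4, 1/8]
Step 4: mid = -5/16, f'(mid) = 31/8, new interval = [-3/4, -5/16]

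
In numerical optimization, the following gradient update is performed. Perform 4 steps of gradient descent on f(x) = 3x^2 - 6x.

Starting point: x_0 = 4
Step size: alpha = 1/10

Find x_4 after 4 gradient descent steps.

f(x) = 3x^2 - 6x, f'(x) = 6x + (-6)
Step 1: f'(4) = 18, x_1 = 4 - 1/10 * 18 = 11/5
Step 2: f'(11/5) = 36/5, x_2 = 11/5 - 1/10 * 36/5 = 37/25
Step 3: f'(37/25) = 72/25, x_3 = 37/25 - 1/10 * 72/25 = 149/125
Step 4: f'(149/125) = 144/125, x_4 = 149/125 - 1/10 * 144/125 = 673/625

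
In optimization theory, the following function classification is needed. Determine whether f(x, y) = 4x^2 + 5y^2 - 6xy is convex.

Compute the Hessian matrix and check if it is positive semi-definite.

f(x,y) = 4x^2 + 5y^2 - 6xy
Hessian H = [[8, -6], [-6, 10]]
trace(H) = 18, det(H) = 44
Eigenvalues: (18 +/- sqrt(148)) / 2 = 15.08, 2.917
Since both eigenvalues > 0, f is convex.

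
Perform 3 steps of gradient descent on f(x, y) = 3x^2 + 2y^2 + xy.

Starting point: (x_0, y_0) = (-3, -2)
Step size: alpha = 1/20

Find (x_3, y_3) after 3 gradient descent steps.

f(x,y) = 3x^2 + 2y^2 + xy
grad_x = 6x + 1y, grad_y = 4y + 1x
Step 1: grad = (-20, -11), (-2, -29/20)
Step 2: grad = (-269/20, -39/5), (-531/400, -53/50)
Step 3: grad = (-361/40, -2227/400), (-701/800, -6253/8000)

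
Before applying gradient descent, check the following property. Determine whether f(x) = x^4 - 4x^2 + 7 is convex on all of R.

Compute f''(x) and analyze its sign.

f(x) = x^4 - 4x^2 + 7
f'(x) = 4x^3 + -8x
f''(x) = 12x^2 + -8
f''(0) = -8 < 0, so not convex near x = 0
Therefore, f is not globally convex on R.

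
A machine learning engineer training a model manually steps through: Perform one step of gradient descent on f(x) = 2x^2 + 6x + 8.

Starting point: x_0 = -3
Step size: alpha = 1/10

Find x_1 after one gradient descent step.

f(x) = 2x^2 + 6x + 8
f'(x) = 4x + 6
f'(-3) = 4*-3 + (6) = -6
x_1 = x_0 - alpha * f'(x_0) = -3 - 1/10 * -6 = -12/5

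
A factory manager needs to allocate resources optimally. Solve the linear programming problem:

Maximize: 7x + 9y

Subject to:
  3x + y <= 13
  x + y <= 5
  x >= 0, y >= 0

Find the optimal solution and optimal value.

Feasible vertices: (0, 0), (0, 5), (4, 1), (13/3, 0)
Objective 7x + 9y at each:
  (0, 0): 0
  (0, 5): 45
  (4, 1): 37
  (13/3, 0): 91/3
Maximum is 45 at (0, 5).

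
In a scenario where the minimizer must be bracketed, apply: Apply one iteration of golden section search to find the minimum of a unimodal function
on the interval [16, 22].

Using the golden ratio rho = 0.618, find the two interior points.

Golden section search on [16, 22].
Golden ratio rho = 0.618 (approx).
Interior points:
  x_1 = 16 + (1-0.618)*6 = 18.2920
  x_2 = 16 + 0.618*6 = 19.7080
Compare f(x_1) and f(x_2) to determine which subinterval to keep.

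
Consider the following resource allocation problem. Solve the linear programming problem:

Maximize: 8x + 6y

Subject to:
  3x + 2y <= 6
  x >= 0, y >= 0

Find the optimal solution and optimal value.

The feasible region has vertices at [(0, 0), (2, 0), (0, 3)].
Checking objective 8x + 6y at each vertex:
  (0, 0): 8*0 + 6*0 = 0
  (2, 0): 8*2 + 6*0 = 16
  (0, 3): 8*0 + 6*3 = 18
Maximum is 18 at (0, 3).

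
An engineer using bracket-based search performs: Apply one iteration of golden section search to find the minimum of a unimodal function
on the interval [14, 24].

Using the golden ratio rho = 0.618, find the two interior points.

Golden section search on [14, 24].
Golden ratio rho = 0.618 (approx).
Interior points:
  x_1 = 14 + (1-0.618)*10 = 17.8200
  x_2 = 14 + 0.618*10 = 20.1800
Compare f(x_1) and f(x_2) to determine which subinterval to keep.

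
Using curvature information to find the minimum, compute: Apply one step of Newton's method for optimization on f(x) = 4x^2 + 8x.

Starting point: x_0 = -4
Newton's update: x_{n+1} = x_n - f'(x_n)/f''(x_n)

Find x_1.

f(x) = 4x^2 + 8x
f'(x) = 8x + (8), f''(x) = 8
Newton step: x_1 = x_0 - f'(x_0)/f''(x_0)
f'(-4) = -24
x_1 = -4 - -24/8 = -1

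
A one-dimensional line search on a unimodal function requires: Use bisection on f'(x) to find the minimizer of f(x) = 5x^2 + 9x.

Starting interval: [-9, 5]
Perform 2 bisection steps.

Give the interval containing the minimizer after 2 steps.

Finding critical point of f(x) = 5x^2 + 9x using bisection on f'(x) = 10x + 9.
f'(x) = 0 when x = -9/10.
Starting interval: [-9, 5]
Step 1: mid = -2, f'(mid) = -11, new interval = [-2, 5]
Step 2: mid = 3/2, f'(mid) = 24, new interval = [-2, 3/2]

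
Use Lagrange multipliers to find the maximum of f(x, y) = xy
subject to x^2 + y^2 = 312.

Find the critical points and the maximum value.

Lagrange conditions: y = 2*lambda*x and x = 2*lambda*y
If x = 0 then y = 0, violating the constraint, so x, y != 0.
Dividing: y/x = x/y => x^2 = y^2 => y = x or y = -x
Constraint: 2x^2 = 312 => x^2 = 156 => x = +/-sqrt(156)
Critical points: (sqrt(156), sqrt(156)), (-sqrt(156), -sqrt(156)), (sqrt(156), -sqrt(156)), (-sqrt(156), sqrt(156))
  y = x:  xy = x^2 = 156  at (sqrt(156), sqrt(156)) and (-sqrt(156), -sqrt(156))
  y = -x: xy = -x^2 = -156 at (sqrt(156), -sqrt(156)) and (-sqrt(156), sqrt(156))
Maximum xy = 156 at (sqrt(156), sqrt(156)) and (-sqrt(156), -sqrt(156))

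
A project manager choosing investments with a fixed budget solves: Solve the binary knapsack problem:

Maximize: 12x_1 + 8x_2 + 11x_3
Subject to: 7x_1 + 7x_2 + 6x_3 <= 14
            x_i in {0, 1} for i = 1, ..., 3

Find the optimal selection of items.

Items: item 1 (v=12, w=7), item 2 (v=8, w=7), item 3 (v=11, w=6)
Capacity: 14
Checking all 8 subsets (w = total weight, v = total value):
  {}: w = 0, v = 0
  {1}: w = 7, v = 12
  {2}: w = 7, v = 8
  {3}: w = 6, v = 11
  {1, 2}: w = 14, v = 20
  {1, 3}: w = 13, v = 23
  {2, 3}: w = 13, v = 19
  {1, 2, 3}: w = 20 > 14, infeasible
Best feasible subset: items [1, 3]
Total weight: 13 <= 14, total value: 23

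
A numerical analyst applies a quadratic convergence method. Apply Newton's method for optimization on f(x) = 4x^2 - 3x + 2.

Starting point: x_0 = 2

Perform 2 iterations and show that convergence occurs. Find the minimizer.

f(x) = 4x^2 - 3x + 2, f'(x) = 8x + (-3), f''(x) = 8
Step 1: f'(2) = 13, x_1 = 2 - 13/8 = 3/8
Step 2: f'(3/8) = 0, x_2 = 3/8 (converged)
Newton's method converges in 1 step for quadratics.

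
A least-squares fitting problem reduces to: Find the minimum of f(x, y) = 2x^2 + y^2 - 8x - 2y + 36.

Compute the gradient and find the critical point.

f(x,y) = 2x^2 + y^2 - 8x - 2y + 36
df/dx = 4x + (-8) = 0  =>  x = 2
df/dy = 2y + (-2) = 0  =>  y = 1
f(2, 1) = 2*(2)^2 + 1*(1)^2 + -8*(2) + -2*(1) + 36 = 27
Hessian is diagonal with entries 4, 2 > 0, so this is a minimum.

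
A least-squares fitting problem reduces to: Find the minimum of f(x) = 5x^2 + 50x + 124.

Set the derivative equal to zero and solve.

f(x) = 5x^2 + 50x + 124
f'(x) = 10x + (50) = 0
x = -50/10 = -5
f(-5) = -1
Since f''(x) = 10 > 0, this is a minimum.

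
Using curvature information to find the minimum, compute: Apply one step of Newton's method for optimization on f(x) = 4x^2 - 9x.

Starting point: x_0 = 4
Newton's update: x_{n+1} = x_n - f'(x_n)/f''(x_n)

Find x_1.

f(x) = 4x^2 - 9x
f'(x) = 8x + (-9), f''(x) = 8
Newton step: x_1 = x_0 - f'(x_0)/f''(x_0)
f'(4) = 23
x_1 = 4 - 23/8 = 9/8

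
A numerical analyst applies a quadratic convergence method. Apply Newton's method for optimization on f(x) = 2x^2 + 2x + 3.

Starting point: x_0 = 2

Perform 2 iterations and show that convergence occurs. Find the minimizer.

f(x) = 2x^2 + 2x + 3, f'(x) = 4x + (2), f''(x) = 4
Step 1: f'(2) = 10, x_1 = 2 - 10/4 = -1/2
Step 2: f'(-1/2) = 0, x_2 = -1/2 (converged)
Newton's method converges in 1 step for quadratics.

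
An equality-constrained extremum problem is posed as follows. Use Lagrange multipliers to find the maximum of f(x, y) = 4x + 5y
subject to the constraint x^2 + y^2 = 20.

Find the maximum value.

Set up Lagrange conditions: grad f = lambda * grad g
  4 = 2*lambda*x
  5 = 2*lambda*y
From these: x/y = 4/5, so x = 4t, y = 5t for some t.
Substitute into constraint: (4t)^2 + (5t)^2 = 20
  t^2 * 41 = 20
  t = sqrt(20/41)
Maximum = 4*x + 5*y = (4^2 + 5^2)*t = 41 * sqrt(20/41) = sqrt(820)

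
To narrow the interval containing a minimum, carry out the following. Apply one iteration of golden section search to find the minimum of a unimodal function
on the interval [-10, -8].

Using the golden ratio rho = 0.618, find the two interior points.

Golden section search on [-10, -8].
Golden ratio rho = 0.618 (approx).
Interior points:
  x_1 = -10 + (1-0.618)*2 = -9.2360
  x_2 = -10 + 0.618*2 = -8.7640
Compare f(x_1) and f(x_2) to determine which subinterval to keep.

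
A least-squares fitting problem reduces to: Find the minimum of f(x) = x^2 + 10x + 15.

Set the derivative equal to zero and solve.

f(x) = x^2 + 10x + 15
f'(x) = 2x + (10) = 0
x = -10/2 = -5
f(-5) = -10
Since f''(x) = 2 > 0, this is a minimum.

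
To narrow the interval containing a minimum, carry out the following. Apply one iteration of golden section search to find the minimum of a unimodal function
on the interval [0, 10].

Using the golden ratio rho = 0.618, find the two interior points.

Golden section search on [0, 10].
Golden ratio rho = 0.618 (approx).
Interior points:
  x_1 = 0 + (1-0.618)*10 = 3.8200
  x_2 = 0 + 0.618*10 = 6.1800
Compare f(x_1) and f(x_2) to determine which subinterval to keep.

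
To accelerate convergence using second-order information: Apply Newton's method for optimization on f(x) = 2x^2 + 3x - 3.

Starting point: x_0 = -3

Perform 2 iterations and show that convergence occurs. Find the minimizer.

f(x) = 2x^2 + 3x - 3, f'(x) = 4x + (3), f''(x) = 4
Step 1: f'(-3) = -9, x_1 = -3 - -9/4 = -3/4
Step 2: f'(-3/4) = 0, x_2 = -3/4 (converged)
Newton's method converges in 1 step for quadratics.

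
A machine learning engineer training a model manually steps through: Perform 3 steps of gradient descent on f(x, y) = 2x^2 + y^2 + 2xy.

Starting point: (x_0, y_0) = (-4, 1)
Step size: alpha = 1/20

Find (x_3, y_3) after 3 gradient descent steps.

f(x,y) = 2x^2 + y^2 + 2xy
grad_x = 4x + 2y, grad_y = 2y + 2x
Step 1: grad = (-14, -6), (-33/10, 13/10)
Step 2: grad = (-53/5, -4), (-277/100, 3/2)
Step 3: grad = (-202/25, -127/50), (-1183/500, 1627/1000)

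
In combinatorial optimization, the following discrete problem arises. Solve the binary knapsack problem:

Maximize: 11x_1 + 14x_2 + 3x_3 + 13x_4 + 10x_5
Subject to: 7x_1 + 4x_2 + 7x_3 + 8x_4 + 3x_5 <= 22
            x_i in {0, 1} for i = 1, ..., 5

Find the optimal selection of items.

Items: item 1 (v=11, w=7), item 2 (v=14, w=4), item 3 (v=3, w=7), item 4 (v=13, w=8), item 5 (v=10, w=3)
Capacity: 22
Checking all 32 subsets (w = total weight, v = total value):
  {}: w = 0, v = 0
  {1}: w = 7, v = 11
  {2}: w = 4, v = 14
  {3}: w = 7, v = 3
  {4}: w = 8, v = 13
  {5}: w = 3, v = 10
  {1, 2}: w = 11, v = 25
  {1, 3}: w = 14, v = 14
  {1, 4}: w = 15, v = 24
  {1, 5}: w = 10, v = 21
  {2, 3}: w = 11, v = 17
  {2, 4}: w = 12, v = 27
  {2, 5}: w = 7, v = 24
  {3, 4}: w = 15, v = 16
  {3, 5}: w = 10, v = 13
  {4, 5}: w = 11, v = 23
  {1, 2, 3}: w = 18, v = 28
  {1, 2, 4}: w = 19, v = 38
  {1, 2, 5}: w = 14, v = 35
  {1, 3, 4}: w = 22, v = 27
  {1, 3, 5}: w = 17, v = 24
  {1, 4, 5}: w = 18, v = 34
  {2, 3, 4}: w = 19, v = 30
  {2, 3, 5}: w = 14, v = 27
  {2, 4, 5}: w = 15, v = 37
  {3, 4, 5}: w = 18, v = 26
  {1, 2, 3, 4}: w = 26 > 22, infeasible
  {1, 2, 3, 5}: w = 21, v = 38
  {1, 2, 4, 5}: w = 22, v = 48
  {1, 3, 4, 5}: w = 25 > 22, infeasible
  {2, 3, 4, 5}: w = 22, v = 40
  {1, 2, 3, 4, 5}: w = 29 > 22, infeasible
Best feasible subset: items [1, 2, 4, 5]
Total weight: 22 <= 22, total value: 48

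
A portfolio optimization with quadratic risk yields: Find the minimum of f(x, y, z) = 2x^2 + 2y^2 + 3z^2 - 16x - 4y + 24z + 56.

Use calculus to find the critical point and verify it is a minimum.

f(x,y,z) = 2x^2 + 2y^2 + 3z^2 - 16x - 4y + 24z + 56
df/dx = 4x + (-16) = 0 => x = 4
df/dy = 4y + (-4) = 0 => y = 1
df/dz = 6z + (24) = 0 => z = -4
f(4,1,-4) = 2*(4)^2 + 2*(1)^2 + 3*(-4)^2 + -16*(4) + -4*(1) + 24*(-4) + 56 = -26
Hessian is diagonal with entries 4, 4, 6 > 0, confirmed minimum.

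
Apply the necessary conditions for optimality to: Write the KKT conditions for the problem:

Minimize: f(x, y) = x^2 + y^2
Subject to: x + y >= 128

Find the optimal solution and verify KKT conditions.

KKT conditions for min x^2 + y^2 s.t. x + y >= 128:
Stationarity: 2x = mu, 2y = mu
So x = y = mu/2.
Complementary slackness: mu*(x + y - 128) = 0
Primal feasibility: x + y >= 128; dual feasibility: mu >= 0
If mu = 0 then x = y = 0, but 0 + 0 < 128 is infeasible, so the constraint is active.
Constraint active: x + y = 2*(mu/2) = 128 => mu = 128
x = y = 64, f = 8192
Verify: stationarity 2*64 = 128 = mu; primal 64 + 64 = 128 >= 128; dual mu = 128 >= 0; complementary slackness 128*(128 - 128) = 0. All KKT conditions hold.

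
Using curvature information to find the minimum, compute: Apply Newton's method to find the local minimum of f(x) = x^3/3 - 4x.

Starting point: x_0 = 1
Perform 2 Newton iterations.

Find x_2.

f(x) = x^3/3 - 4x
f'(x) = x^2 - 4, f''(x) = 2x
Newton update: x_{n+1} = x_n - (x_n^2 - 4)/(2*x_n)
Step 1: x_0 = 1, f'=-3, f''=2, x_1 = 5/2
Step 2: x_1 = 5/2, f'=9/4, f''=5, x_2 = 41/20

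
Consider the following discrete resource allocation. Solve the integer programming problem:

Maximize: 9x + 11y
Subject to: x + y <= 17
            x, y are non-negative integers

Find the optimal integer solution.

Objective: 9x + 11y, constraint: x + y <= 17
Coefficient of y is 11 > coefficient of x is 9, so allocate the entire budget to y.
Optimal: x = 0, y = 17, value = 187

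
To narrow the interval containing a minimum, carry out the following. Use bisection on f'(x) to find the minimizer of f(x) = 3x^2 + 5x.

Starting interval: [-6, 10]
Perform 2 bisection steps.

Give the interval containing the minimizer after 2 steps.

Finding critical point of f(x) = 3x^2 + 5x using bisection on f'(x) = 6x + 5.
f'(x) = 0 when x = -5/6.
Starting interval: [-6, 10]
Step 1: mid = 2, f'(mid) = 17, new interval = [-6, 2]
Step 2: mid = -2, f'(mid) = -7, new interval = [-2, 2]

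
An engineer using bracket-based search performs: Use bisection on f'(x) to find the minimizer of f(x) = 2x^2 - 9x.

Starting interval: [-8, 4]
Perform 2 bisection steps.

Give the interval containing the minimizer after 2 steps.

Finding critical point of f(x) = 2x^2 - 9x using bisection on f'(x) = 4x + -9.
f'(x) = 0 when x = 9/4.
Starting interval: [-8, 4]
Step 1: mid = -2, f'(mid) = -17, new interval = [-2, 4]
Step 2: mid = 1, f'(mid) = -5, new interval = [1, 4]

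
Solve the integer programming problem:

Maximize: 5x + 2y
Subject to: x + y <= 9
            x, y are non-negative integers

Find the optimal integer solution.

Objective: 5x + 2y, constraint: x + y <= 9
Coefficient of x is 5 >= coefficient of y is 2, so allocate the entire budget to x.
Optimal: x = 9, y = 0, value = 45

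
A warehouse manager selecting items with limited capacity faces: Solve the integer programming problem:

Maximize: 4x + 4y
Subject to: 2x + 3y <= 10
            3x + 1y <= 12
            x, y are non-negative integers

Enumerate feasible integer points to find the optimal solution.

Constraint 1: 2x + 3y <= 10
Constraint 2: 3x + 1y <= 12
Feasible x range (need y >= 0): 0 <= x <= min(10/2, 12/3) => x in {0, ..., 4}.
Enumerate feasible integer points row by row (the coefficient of y is 4 > 0, so for each x the largest feasible y gives the best value):
  x = 0: y <= min((10 - 2*0)/3, (12 - 3*0)/1) => y in {0, ..., 3}; best 4*0 + 4*3 = 12
  x = 1: y <= min((10 - 2*1)/3, (12 - 3*1)/1) => y in {0, ..., 2}; best 4*1 + 4*2 = 12
  x = 2: y <= min((10 - 2*2)/3, (12 - 3*2)/1) => y in {0, ..., 2}; best 4*2 + 4*2 = 16
  x = 3: y <= min((10 - 2*3)/3, (12 - 3*3)/1) => y in {0, ..., 1}; best 4*3 + 4*1 = 16
  x = 4: y <= min((10 - 2*4)/3, (12 - 3*4)/1) => y in {0}; best 4*4 + 4*0 = 16
The maximum 4x + 4y = 16 is achieved at x = 2, y = 2.
(The same value 16 is also attained at (3, 1), (4, 0).)
Check: 2*2 + 3*2 = 10 <= 10 and 3*2 + 1*2 = 8 <= 12.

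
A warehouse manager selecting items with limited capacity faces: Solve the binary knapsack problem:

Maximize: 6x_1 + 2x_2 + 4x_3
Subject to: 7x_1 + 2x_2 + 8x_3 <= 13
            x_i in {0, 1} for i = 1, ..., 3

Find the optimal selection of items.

Items: item 1 (v=6, w=7), item 2 (v=2, w=2), item 3 (v=4, w=8)
Capacity: 13
Checking all 8 subsets (w = total weight, v = total value):
  {}: w = 0, v = 0
  {1}: w = 7, v = 6
  {2}: w = 2, v = 2
  {3}: w = 8, v = 4
  {1, 2}: w = 9, v = 8
  {1, 3}: w = 15 > 13, infeasible
  {2, 3}: w = 10, v = 6
  {1, 2, 3}: w = 17 > 13, infeasible
Best feasible subset: items [1, 2]
Total weight: 9 <= 13, total value: 8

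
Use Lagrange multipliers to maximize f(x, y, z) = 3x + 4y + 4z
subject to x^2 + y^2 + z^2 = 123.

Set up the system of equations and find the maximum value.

Lagrange conditions: 3 = 2*lambda*x, 4 = 2*lambda*y, 4 = 2*lambda*z
So x:3 = y:4 = z:4, i.e. x = 3t, y = 4t, z = 4t
Constraint: t^2*(3^2 + 4^2 + 4^2) = 123
  t^2 * 41 = 123  =>  t = sqrt(3)
Maximum = 3*3t + 4*4t + 4*4t = 41*sqrt(3) = sqrt(5043)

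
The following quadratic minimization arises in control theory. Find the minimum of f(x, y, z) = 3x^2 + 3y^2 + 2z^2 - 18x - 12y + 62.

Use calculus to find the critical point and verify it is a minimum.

f(x,y,z) = 3x^2 + 3y^2 + 2z^2 - 18x - 12y + 62
df/dx = 6x + (-18) = 0 => x = 3
df/dy = 6y + (-12) = 0 => y = 2
df/dz = 4z + (0) = 0 => z = 0
f(3,2,0) = 3*(3)^2 + 3*(2)^2 + 2*(0)^2 + -18*(3) + -12*(2) + 62 = 23
Hessian is diagonal with entries 6, 6, 4 > 0, confirmed minimum.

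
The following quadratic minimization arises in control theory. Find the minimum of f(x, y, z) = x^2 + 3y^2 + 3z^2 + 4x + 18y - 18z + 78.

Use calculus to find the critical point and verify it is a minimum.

f(x,y,z) = x^2 + 3y^2 + 3z^2 + 4x + 18y - 18z + 78
df/dx = 2x + (4) = 0 => x = -2
df/dy = 6y + (18) = 0 => y = -3
df/dz = 6z + (-18) = 0 => z = 3
f(-2,-3,3) = 1*(-2)^2 + 3*(-3)^2 + 3*(3)^2 + 4*(-2) + 18*(-3) + -18*(3) + 78 = 20
Hessian is diagonal with entries 2, 6, 6 > 0, confirmed minimum.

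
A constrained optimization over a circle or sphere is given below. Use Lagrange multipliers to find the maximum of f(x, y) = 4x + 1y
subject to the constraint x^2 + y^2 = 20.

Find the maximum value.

Set up Lagrange conditions: grad f = lambda * grad g
  4 = 2*lambda*x
  1 = 2*lambda*y
From these: x/y = 4/1, so x = 4t, y = 1t for some t.
Substitute into constraint: (4t)^2 + (1t)^2 = 20
  t^2 * 17 = 20
  t = sqrt(20/17)
Maximum = 4*x + 1*y = (4^2 + 1^2)*t = 17 * sqrt(20/17) = sqrt(340)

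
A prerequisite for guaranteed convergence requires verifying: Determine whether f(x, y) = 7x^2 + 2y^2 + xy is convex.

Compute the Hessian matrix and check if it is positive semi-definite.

f(x,y) = 7x^2 + 2y^2 + xy
Hessian H = [[14, 1], [1, 4]]
trace(H) = 18, det(H) = 55
Eigenvalues: (18 +/- sqrt(104)) / 2 = 14.1, 3.901
Since both eigenvalues > 0, f is convex.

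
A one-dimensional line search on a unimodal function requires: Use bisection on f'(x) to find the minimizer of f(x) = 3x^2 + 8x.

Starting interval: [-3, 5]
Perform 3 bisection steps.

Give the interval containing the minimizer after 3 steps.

Finding critical point of f(x) = 3x^2 + 8x using bisection on f'(x) = 6x + 8.
f'(x) = 0 when x = -4/3.
Starting interval: [-3, 5]
Step 1: mid = 1, f'(mid) = 14, new interval = [-3, 1]
Step 2: mid = -1, f'(mid) = 2, new interval = [-3, -1]
Step 3: mid = -2, f'(mid) = -4, new interval = [-2, -1]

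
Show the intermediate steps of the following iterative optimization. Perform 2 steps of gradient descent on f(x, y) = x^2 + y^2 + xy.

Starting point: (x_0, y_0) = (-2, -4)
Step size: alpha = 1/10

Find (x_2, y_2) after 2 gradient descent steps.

f(x,y) = x^2 + y^2 + xy
grad_x = 2x + 1y, grad_y = 2y + 1x
Step 1: grad = (-8, -10), (-6/5, -3)
Step 2: grad = (-27/5, -36/5), (-33/50, -57/25)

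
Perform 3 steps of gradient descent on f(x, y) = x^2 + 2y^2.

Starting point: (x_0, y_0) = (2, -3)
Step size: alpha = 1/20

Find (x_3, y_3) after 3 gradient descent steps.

f(x,y) = x^2 + 2y^2
grad_x = 2x + 0y, grad_y = 4y + 0x
Step 1: grad = (4, -12), (9/5, -12/5)
Step 2: grad = (18/5, -48/5), (81/50, -48/25)
Step 3: grad = (81/25, -192/25), (729/500, -192/125)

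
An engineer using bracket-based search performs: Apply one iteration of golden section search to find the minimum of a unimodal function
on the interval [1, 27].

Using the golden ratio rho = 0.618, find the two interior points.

Golden section search on [1, 27].
Golden ratio rho = 0.618 (approx).
Interior points:
  x_1 = 1 + (1-0.618)*26 = 10.9320
  x_2 = 1 + 0.618*26 = 17.0680
Compare f(x_1) and f(x_2) to determine which subinterval to keep.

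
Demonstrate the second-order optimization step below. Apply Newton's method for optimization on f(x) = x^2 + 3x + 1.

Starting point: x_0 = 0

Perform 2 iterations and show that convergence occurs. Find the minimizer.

f(x) = x^2 + 3x + 1, f'(x) = 2x + (3), f''(x) = 2
Step 1: f'(0) = 3, x_1 = 0 - 3/2 = -3/2
Step 2: f'(-3/2) = 0, x_2 = -3/2 (converged)
Newton's method converges in 1 step for quadratics.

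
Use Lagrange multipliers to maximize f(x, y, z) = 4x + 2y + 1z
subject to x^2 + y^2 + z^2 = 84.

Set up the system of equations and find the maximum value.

Lagrange conditions: 4 = 2*lambda*x, 2 = 2*lambda*y, 1 = 2*lambda*z
So x:4 = y:2 = z:1, i.e. x = 4t, y = 2t, z = 1t
Constraint: t^2*(4^2 + 2^2 + 1^2) = 84
  t^2 * 21 = 84  =>  t = sqrt(4)
Maximum = 4*4t + 2*2t + 1*1t = 21*sqrt(4) = 42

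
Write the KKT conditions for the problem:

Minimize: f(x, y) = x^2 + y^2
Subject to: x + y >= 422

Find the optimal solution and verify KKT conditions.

KKT conditions for min x^2 + y^2 s.t. x + y >= 422:
Stationarity: 2x = mu, 2y = mu
So x = y = mu/2.
Complementary slackness: mu*(x + y - 422) = 0
Primal feasibility: x + y >= 422; dual feasibility: mu >= 0
If mu = 0 then x = y = 0, but 0 + 0 < 422 is infeasible, so the constraint is active.
Constraint active: x + y = 2*(mu/2) = 422 => mu = 422
x = y = 211, f = 89042
Verify: stationarity 2*211 = 422 = mu; primal 211 + 211 = 422 >= 422; dual mu = 422 >= 0; complementary slackness 422*(422 - 422) = 0. All KKT conditions hold.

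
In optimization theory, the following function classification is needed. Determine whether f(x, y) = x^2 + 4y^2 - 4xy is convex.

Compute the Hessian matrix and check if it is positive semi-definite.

f(x,y) = x^2 + 4y^2 - 4xy
Hessian H = [[2, -4], [-4, 8]]
trace(H) = 10, det(H) = 0
Eigenvalues: (10 +/- sqrt(100)) / 2 = 10, 0
Since both eigenvalues >= 0, f is convex.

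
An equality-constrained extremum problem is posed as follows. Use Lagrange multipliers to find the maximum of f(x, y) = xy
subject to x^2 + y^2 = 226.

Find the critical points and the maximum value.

Lagrange conditions: y = 2*lambda*x and x = 2*lambda*y
If x = 0 then y = 0, violating the constraint, so x, y != 0.
Dividing: y/x = x/y => x^2 = y^2 => y = x or y = -x
Constraint: 2x^2 = 226 => x^2 = 113 => x = +/-sqrt(113)
Critical points: (sqrt(113), sqrt(113)), (-sqrt(113), -sqrt(113)), (sqrt(113), -sqrt(113)), (-sqrt(113), sqrt(113))
  y = x:  xy = x^2 = 113  at (sqrt(113), sqrt(113)) and (-sqrt(113), -sqrt(113))
  y = -x: xy = -x^2 = -113 at (sqrt(113), -sqrt(113)) and (-sqrt(113), sqrt(113))
Maximum xy = 113 at (sqrt(113), sqrt(113)) and (-sqrt(113), -sqrt(113))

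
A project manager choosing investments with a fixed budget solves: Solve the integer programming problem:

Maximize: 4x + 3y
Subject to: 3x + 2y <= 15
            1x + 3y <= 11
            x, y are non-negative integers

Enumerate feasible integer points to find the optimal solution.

Constraint 1: 3x + 2y <= 15
Constraint 2: 1x + 3y <= 11
Feasible x range (need y >= 0): 0 <= x <= min(15/3, 11/1) => x in {0, ..., 5}.
Enumerate feasible integer points row by row (the coefficient of y is 3 > 0, so for each x the largest feasible y gives the best value):
  x = 0: y <= min((15 - 3*0)/2, (11 - 1*0)/3) => y in {0, ..., 3}; best 4*0 + 3*3 = 9
  x = 1: y <= min((15 - 3*1)/2, (11 - 1*1)/3) => y in {0, ..., 3}; best 4*1 + 3*3 = 13
  x = 2: y <= min((15 - 3*2)/2, (11 - 1*2)/3) => y in {0, ..., 3}; best 4*2 + 3*3 = 17
  x = 3: y <= min((15 - 3*3)/2, (11 - 1*3)/3) => y in {0, ..., 2}; best 4*3 + 3*2 = 18
  x = 4: y <= min((15 - 3*4)/2, (11 - 1*4)/3) => y in {0, ..., 1}; best 4*4 + 3*1 = 19
  x = 5: y <= min((15 - 3*5)/2, (11 - 1*5)/3) => y in {0}; best 4*5 + 3*0 = 20
The maximum 4x + 3y = 20 is achieved at x = 5, y = 0.
Check: 3*5 + 2*0 = 15 <= 15 and 1*5 + 3*0 = 5 <= 11.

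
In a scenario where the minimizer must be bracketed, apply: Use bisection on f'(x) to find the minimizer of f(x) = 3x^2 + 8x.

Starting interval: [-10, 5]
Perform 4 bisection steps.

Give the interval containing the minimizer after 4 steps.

Finding critical point of f(x) = 3x^2 + 8x using bisection on f'(x) = 6x + 8.
f'(x) = 0 when x = -4/3.
Starting interval: [-10, 5]
Step 1: mid = -5/2, f'(mid) = -7, new interval = [-5/2, 5]
Step 2: mid = 5/4, f'(mid) = 31/2, new interval = [-5/2, 5/4]
Step 3: mid = -5/8, f'(mid) = 17/4, new interval = [-5/2, -5/8]
Step 4: mid = -25/16, f'(mid) = -11/8, new interval = [-25/16, -5/8]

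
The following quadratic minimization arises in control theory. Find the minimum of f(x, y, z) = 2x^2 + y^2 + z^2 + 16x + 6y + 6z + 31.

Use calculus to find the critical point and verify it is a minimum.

f(x,y,z) = 2x^2 + y^2 + z^2 + 16x + 6y + 6z + 31
df/dx = 4x + (16) = 0 => x = -4
df/dy = 2y + (6) = 0 => y = -3
df/dz = 2z + (6) = 0 => z = -3
f(-4,-3,-3) = 2*(-4)^2 + 1*(-3)^2 + 1*(-3)^2 + 16*(-4) + 6*(-3) + 6*(-3) + 31 = -19
Hessian is diagonal with entries 4, 2, 2 > 0, confirmed minimum.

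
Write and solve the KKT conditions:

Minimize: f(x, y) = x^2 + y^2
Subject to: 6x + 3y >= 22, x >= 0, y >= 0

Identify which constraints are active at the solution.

KKT conditions for min x^2 + y^2 s.t. 6x + 3y >= 22, x >= 0, y >= 0:
Stationarity: 2x = mu*6 + mu_x, 2y = mu*3 + mu_y, with mu, mu_x, mu_y >= 0
Complementary slackness: mu*(6x + 3y - 22) = 0, mu_x*x = 0, mu_y*y = 0
(0, 0) is infeasible (6*0 + 3*0 < 22), so if mu = 0 stationarity would force x = mu_x/2 >= 0, y = mu_y/2 >= 0 with mu_x*x = mu_y*y = 0, i.e. x = y = 0: contradiction. Hence mu > 0 and 6x + 3y = 22 is active.
Try x > 0, y > 0 (so mu_x = mu_y = 0): x = 6*mu/2, y = 3*mu/2
Substitute: 6*(6*mu/2) + 3*(3*mu/2) = 22
  mu*45/2 = 22 => mu = 44/45
x* = 44/15 > 0, y* = 22/15 > 0, consistent with mu_x = mu_y = 0.
f is convex and the constraints are linear, so this KKT point is the global minimum.
f* = 484/45
Active constraints: 6x + 3y >= 22 (holds with equality, mu = 44/45 > 0); x >= 0 and y >= 0 are inactive (mu_x = mu_y = 0).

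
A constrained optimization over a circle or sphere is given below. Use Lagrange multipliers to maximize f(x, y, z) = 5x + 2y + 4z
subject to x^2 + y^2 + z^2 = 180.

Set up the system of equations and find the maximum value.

Lagrange conditions: 5 = 2*lambda*x, 2 = 2*lambda*y, 4 = 2*lambda*z
So x:5 = y:2 = z:4, i.e. x = 5t, y = 2t, z = 4t
Constraint: t^2*(5^2 + 2^2 + 4^2) = 180
  t^2 * 45 = 180  =>  t = sqrt(4)
Maximum = 5*5t + 2*2t + 4*4t = 45*sqrt(4) = 90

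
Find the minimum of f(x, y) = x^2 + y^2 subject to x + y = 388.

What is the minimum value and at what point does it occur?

Substitute y = 388 - x into f(x,y) = x^2 + y^2:
g(x) = x^2 + (388 - x)^2 = 2x^2 - 776x + 150544
g'(x) = 4x - 776 = 0  =>  x = 194
y = 388 - 194 = 194
Minimum value = 194^2 + 194^2 = 75272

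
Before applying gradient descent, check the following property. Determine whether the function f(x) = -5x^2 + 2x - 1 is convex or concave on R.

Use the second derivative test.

f(x) = -5x^2 + 2x - 1
f'(x) = -10x + 2
f''(x) = -10
Since f''(x) = -10 < 0 for all x, f is concave on R.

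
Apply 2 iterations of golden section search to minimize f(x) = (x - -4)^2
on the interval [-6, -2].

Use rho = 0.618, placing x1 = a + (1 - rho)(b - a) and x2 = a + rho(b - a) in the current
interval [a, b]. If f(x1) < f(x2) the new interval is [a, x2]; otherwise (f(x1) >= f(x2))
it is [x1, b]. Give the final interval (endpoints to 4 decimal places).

Golden section search for min of f(x) = (x - -4)^2 on [-6, -2].
Each step: x1 = a + (1 - rho)(b - a), x2 = a + rho(b - a); if f(x1) < f(x2) keep [a, x2], otherwise keep [x1, b].
Step 1: [-6.0000, -2.0000], x1=-4.4720 (f=0.2228), x2=-3.5280 (f=0.2228); f(x1) = f(x2) (tie, not '<') => keep [-4.4720, -2.0000]
Step 2: [-4.4720, -2.0000], x1=-3.5277 (f=0.2231), x2=-2.9443 (f=1.1145); f(x1) < f(x2) => keep [-4.4720, -2.9443]
Final interval: [-4.4720, -2.9443]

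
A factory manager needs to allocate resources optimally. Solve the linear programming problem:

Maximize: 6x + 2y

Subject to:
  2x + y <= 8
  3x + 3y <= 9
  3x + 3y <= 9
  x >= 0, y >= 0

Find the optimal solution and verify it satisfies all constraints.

Feasible vertices: (0, 0), (0, 3), (3, 0)
Objective 6x + 2y at each vertex:
  (0, 0): 0
  (0, 3): 6
  (3, 0): 18
Maximum is 18 at (3, 0).
Verify constraints at (x, y) = (3, 0):
  2*3 + 1*0 = 6 <= 8
  3*3 + 3*0 = 9 <= 9 (active)
  3*3 + 3*0 = 9 <= 9 (active)
  x = 3 >= 0, y = 0 >= 0. All constraints satisfied.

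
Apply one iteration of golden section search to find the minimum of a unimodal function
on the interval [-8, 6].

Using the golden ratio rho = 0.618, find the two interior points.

Golden section search on [-8, 6].
Golden ratio rho = 0.618 (approx).
Interior points:
  x_1 = -8 + (1-0.618)*14 = -2.6520
  x_2 = -8 + 0.618*14 = 0.6520
Compare f(x_1) and f(x_2) to determine which subinterval to keep.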